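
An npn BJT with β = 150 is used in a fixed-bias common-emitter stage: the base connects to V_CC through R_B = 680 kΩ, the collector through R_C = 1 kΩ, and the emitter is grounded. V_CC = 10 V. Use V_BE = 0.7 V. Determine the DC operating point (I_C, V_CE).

Base loop: V_CC = I_B·R_B + V_BE, so I_B = (10 − 0.7)/680 kΩ = 0.0137 mA.
In the active region I_C = β·I_B = 150 × 0.0137 = 2.05 mA.
Collector loop: V_CE = V_CC − I_C·R_C = 10 − 2.05×1 = 7.95 V.
Since V_CE = 7.95 V > V_CE(sat) ≈ 0.2 V, the transistor is in the active region as assumed.

I_C ≈ 2.1 mA, V_CE ≈ 7.9 V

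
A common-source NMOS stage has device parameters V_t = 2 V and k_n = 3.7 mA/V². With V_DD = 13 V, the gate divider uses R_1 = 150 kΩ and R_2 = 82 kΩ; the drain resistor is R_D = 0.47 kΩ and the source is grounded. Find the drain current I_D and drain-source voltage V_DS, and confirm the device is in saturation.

V_G = V_DD·R_2/(R_1+R_2) = 13×82/232 = 4.59 V. With the source grounded, V_GS = V_G = 4.59 V.
Assume saturation: I_D = (k_n/2)(V_GS − V_t)² = (3.7/2)×(4.59 − 2)² = 1.85×2.59² = 12.5 mA.
V_DS = V_DD − I_D·R_D = 13 − 12.5×0.47 = 7.15 V.
Saturation requires V_DS ≥ V_GS − V_t = 2.59 V; 7.15 ≥ 2.59 ✓.

I_D ≈ 12 mA, V_DS ≈ 7.1 V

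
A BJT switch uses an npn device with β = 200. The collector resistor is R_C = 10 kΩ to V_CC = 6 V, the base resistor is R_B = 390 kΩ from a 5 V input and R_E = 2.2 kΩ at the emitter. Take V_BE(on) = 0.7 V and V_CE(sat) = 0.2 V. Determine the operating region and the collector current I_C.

Assume active: I_B = (5 − 0.7)/(390 + 201×2.2) = 0.00517 mA, I_C = β·I_B = 1.03 mA.
Then V_CE = 6 − 1.03×10 − 1.04×2.2 = -6.62 V < 0.2 V — the active assumption fails.
Re-solve with V_CE = 0.2 V. KCL at the emitter: V_E/R_E = (V_BB−0.7−V_E)/R_B + (V_CC−0.2−V_E)/R_C, giving V_E = 1.06 V.
I_C = (V_CC − 0.2 − V_E)/R_C = (5.8 − 1.06)/10 = 0.474 mA.
Check: I_B = (4.3 − 1.06)/390 = 0.00831 mA, and β·I_B = 1.66 mA > I_C, confirming saturation.

saturation; I_C ≈ 0.47 mA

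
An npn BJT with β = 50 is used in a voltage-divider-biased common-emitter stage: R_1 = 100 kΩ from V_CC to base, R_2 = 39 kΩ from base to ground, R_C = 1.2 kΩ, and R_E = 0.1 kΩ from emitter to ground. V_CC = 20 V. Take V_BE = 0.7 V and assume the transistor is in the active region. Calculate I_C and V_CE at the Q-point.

I_C ≈ 7.4 mA, V_CE ≈ 10 V

Thevenize the base divider: V_Th = V_CC·R_2/(R_1+R_2) = 20×39/139 = 5.61 V, R_Th = R_1‖R_2 = 28.1 kΩ.
Base-emitter loop: V_Th = I_B·R_Th + V_BE + (β+1)I_B·R_E, so I_B = (5.61 − 0.7) / (28.1 + 51×0.1) = 0.148 mA.
I_C = β·I_B = 50×0.148 = 7.41 mA, and I_E = (β+1)I_B = 7.55 mA.
V_CE = V_CC − I_C·R_C − I_E·R_E = 20 − 7.41×1.2 − 7.55×0.1 = 10.4 V.
V_CE = 10.4 V > 0.2 V confirms active-region operation.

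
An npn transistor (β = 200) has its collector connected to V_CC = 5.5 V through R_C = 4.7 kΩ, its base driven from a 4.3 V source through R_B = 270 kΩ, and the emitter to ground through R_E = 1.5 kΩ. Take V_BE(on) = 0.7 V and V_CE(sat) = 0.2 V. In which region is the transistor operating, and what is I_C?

saturation; I_C ≈ 0.85 mA

Assume active: I_B = (4.3 − 0.7)/(270 + 201×1.5) = 0.0063 mA, I_C = β·I_B = 1.26 mA.
Then V_CE = 5.5 − 1.26×4.7 − 1.27×1.5 = -2.32 V < 0.2 V — the active assumption fails.
Re-solve with V_CE = 0.2 V. KCL at the emitter: V_E/R_E = (V_BB−0.7−V_E)/R_B + (V_CC−0.2−V_E)/R_C, giving V_E = 1.29 V.
I_C = (V_CC − 0.2 − V_E)/R_C = (5.3 − 1.29)/4.7 = 0.853 mA.
Check: I_B = (3.6 − 1.29)/270 = 0.00855 mA, and β·I_B = 1.71 mA > I_C, confirming saturation.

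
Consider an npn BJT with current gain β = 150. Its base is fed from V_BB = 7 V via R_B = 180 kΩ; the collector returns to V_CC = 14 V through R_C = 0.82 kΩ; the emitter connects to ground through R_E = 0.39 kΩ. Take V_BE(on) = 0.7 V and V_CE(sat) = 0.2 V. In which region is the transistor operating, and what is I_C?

active; I_C ≈ 4 mA

Assume active. Base-emitter loop: I_B = (V_BB − V_BE)/(R_B + (β+1)R_E) = (7 − 0.7)/(180 + 151×0.39) = 0.0264 mA.
I_C = β·I_B = 150×0.0264 = 3.96 mA.
V_CE = V_CC − I_C·R_C − I_E·R_E = 14 − 3.96×0.82 − 3.98×0.39 = 9.2 V > V_CE(sat), so the active-region assumption holds.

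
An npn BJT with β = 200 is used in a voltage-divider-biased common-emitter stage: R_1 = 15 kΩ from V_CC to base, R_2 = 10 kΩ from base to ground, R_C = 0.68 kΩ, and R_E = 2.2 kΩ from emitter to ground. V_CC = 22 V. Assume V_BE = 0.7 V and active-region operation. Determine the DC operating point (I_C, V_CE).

I_C ≈ 3.6 mA, V_CE ≈ 12 V

Thevenize the base divider: V_Th = V_CC·R_2/(R_1+R_2) = 22×10/25 = 8.8 V, R_Th = R_1‖R_2 = 6 kΩ.
Base-emitter loop: V_Th = I_B·R_Th + V_BE + (β+1)I_B·R_E, so I_B = (8.8 − 0.7) / (6 + 201×2.2) = 0.0181 mA.
I_C = β·I_B = 200×0.0181 = 3.61 mA, and I_E = (β+1)I_B = 3.63 mA.
V_CE = V_CC − I_C·R_C − I_E·R_E = 22 − 3.61×0.68 − 3.63×2.2 = 11.6 V.
V_CE = 11.6 V > 0.2 V confirms active-region operation.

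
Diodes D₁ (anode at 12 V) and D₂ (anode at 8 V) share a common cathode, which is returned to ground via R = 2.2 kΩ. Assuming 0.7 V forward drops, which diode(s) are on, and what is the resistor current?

Assume both conduct. Then node N would need to be at both 12−0.7 = 11.3 V and 8−0.7 = 7.3 V, which is impossible.
Assume only D₁ conducts: V_N = 12 − 0.7 = 11.3 V, so I_R = 11.3/2.2 = 5.14 mA.
Check D₂: its anode-to-cathode voltage is 8 − 11.3 = -3.3 V < 0.7 V, so it is off. The assumption is consistent.

Only D₁ conducts; I_R ≈ 5.1 mA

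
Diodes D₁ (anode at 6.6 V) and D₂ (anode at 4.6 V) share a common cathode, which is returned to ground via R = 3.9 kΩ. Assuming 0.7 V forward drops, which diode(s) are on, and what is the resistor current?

Only D₁ conducts; I_R ≈ 1.5 mA

Assume both conduct. Then node N would need to be at both 6.6−0.7 = 5.9 V and 4.6−0.7 = 3.9 V, which is impossible.
Assume only D₁ conducts: V_N = 6.6 − 0.7 = 5.9 V, so I_R = 5.9/3.9 = 1.51 mA.
Check D₂: its anode-to-cathode voltage is 4.6 − 5.9 = -1.3 V < 0.7 V, so it is off. The assumption is consistent.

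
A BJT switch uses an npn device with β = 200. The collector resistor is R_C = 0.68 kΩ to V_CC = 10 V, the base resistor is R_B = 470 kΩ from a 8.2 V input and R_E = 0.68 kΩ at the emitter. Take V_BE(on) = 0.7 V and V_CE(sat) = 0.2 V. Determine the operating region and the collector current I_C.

active; I_C ≈ 2.5 mA

Assume active. Base-emitter loop: I_B = (V_BB − V_BE)/(R_B + (β+1)R_E) = (8.2 − 0.7)/(470 + 201×0.68) = 0.0124 mA.
I_C = β·I_B = 200×0.0124 = 2.47 mA.
V_CE = V_CC − I_C·R_C − I_E·R_E = 10 − 2.47×0.68 − 2.48×0.68 = 6.63 V > V_CE(sat), so the active-region assumption holds.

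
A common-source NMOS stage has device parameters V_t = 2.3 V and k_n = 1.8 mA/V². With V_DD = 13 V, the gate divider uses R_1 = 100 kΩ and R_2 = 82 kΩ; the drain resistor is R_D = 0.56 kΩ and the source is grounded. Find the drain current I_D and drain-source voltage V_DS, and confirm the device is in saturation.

V_G = V_DD·R_2/(R_1+R_2) = 13×82/182 = 5.86 V. With the source grounded, V_GS = V_G = 5.86 V.
Assume saturation: I_D = (k_n/2)(V_GS − V_t)² = (1.8/2)×(5.86 − 2.3)² = 0.9×3.56² = 11.4 mA.
V_DS = V_DD − I_D·R_D = 13 − 11.4×0.56 = 6.62 V.
Saturation requires V_DS ≥ V_GS − V_t = 3.56 V; 6.62 ≥ 3.56 ✓.

I_D ≈ 11 mA, V_DS ≈ 6.6 V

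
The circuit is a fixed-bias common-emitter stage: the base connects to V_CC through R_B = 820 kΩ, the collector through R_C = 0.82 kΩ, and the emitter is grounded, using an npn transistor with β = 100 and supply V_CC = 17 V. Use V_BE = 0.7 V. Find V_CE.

V_CE ≈ 15 V

Base loop: V_CC = I_B·R_B + V_BE, so I_B = (17 − 0.7)/820 kΩ = 0.0199 mA.
In the active region I_C = β·I_B = 100 × 0.0199 = 1.99 mA.
Collector loop: V_CE = V_CC − I_C·R_C = 17 − 1.99×0.82 = 15.4 V.
Since V_CE = 15.4 V > V_CE(sat) ≈ 0.2 V, the transistor is in the active region as assumed.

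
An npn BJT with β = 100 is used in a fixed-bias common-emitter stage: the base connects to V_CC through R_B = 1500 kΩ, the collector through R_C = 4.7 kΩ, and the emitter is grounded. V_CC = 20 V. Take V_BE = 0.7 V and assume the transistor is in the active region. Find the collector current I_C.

Base loop: V_CC = I_B·R_B + V_BE, so I_B = (20 − 0.7)/1500 kΩ = 0.0129 mA.
In the active region I_C = β·I_B = 100 × 0.0129 = 1.29 mA.
Collector loop: V_CE = V_CC − I_C·R_C = 20 − 1.29×4.7 = 14 V.
Since V_CE = 14 V > V_CE(sat) ≈ 0.2 V, the transistor is in the active region as assumed.

I_C ≈ 1.3 mA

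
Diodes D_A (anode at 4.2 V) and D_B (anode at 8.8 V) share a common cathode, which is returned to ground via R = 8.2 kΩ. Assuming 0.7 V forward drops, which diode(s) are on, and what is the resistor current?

Assume both conduct. Then node N would need to be at both 4.2−0.7 = 3.5 V and 8.8−0.7 = 8.1 V, which is impossible.
Assume only D_B conducts: V_N = 8.8 − 0.7 = 8.1 V, so I_R = 8.1/8.2 = 0.988 mA.
Check D_A: its anode-to-cathode voltage is 4.2 − 8.1 = -3.9 V < 0.7 V, so it is off. The assumption is consistent.

Only D_B conducts; I_R ≈ 0.99 mA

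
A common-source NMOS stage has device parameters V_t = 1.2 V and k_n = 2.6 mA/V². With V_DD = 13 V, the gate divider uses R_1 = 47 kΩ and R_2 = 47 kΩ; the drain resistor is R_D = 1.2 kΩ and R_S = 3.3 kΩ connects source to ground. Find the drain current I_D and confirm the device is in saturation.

V_G = V_DD·R_2/(R_1+R_2) = 13×47/94 = 6.5 V.
Assume saturation: I_D = (k_n/2)(V_GS − V_t)² with V_GS = V_G − I_D·R_S = 6.5 − 3.3·I_D.
Substituting gives 14.2·I_D² − 46.5·I_D + 36.5 = 0, with roots I_D = 1.3 or 1.98 mA.
The root I_D = 1.98 mA gives V_GS = -0.0341 V ≤ V_t, so take I_D = 1.3 mA.
Then V_GS = 2.2 V and V_DS = V_DD − I_D(R_D+R_S) = 13 − 1.3×4.5 = 7.14 V.
Saturation requires V_DS ≥ V_GS − V_t = 1 V; 7.14 ≥ 1 ✓.

I_D ≈ 1.3 mA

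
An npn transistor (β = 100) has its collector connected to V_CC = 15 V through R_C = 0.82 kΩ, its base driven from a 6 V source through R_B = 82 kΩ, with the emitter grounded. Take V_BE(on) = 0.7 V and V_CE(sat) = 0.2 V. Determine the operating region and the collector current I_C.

active; I_C ≈ 6.5 mA

Assume active. Base-emitter loop: I_B = (V_BB − V_BE)/R_B = (6 − 0.7)/82 = 0.0646 mA.
I_C = β·I_B = 100×0.0646 = 6.46 mA.
V_CE = V_CC − I_C·R_C = 15 − 6.46×0.82 = 9.7 V > V_CE(sat), so the active-region assumption holds.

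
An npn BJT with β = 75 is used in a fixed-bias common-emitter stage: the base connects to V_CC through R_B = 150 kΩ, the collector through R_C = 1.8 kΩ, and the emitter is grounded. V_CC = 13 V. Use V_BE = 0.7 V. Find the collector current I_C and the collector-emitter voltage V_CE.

Base loop: V_CC = I_B·R_B + V_BE, so I_B = (13 − 0.7)/150 kΩ = 0.082 mA.
In the active region I_C = β·I_B = 75 × 0.082 = 6.15 mA.
Collector loop: V_CE = V_CC − I_C·R_C = 13 − 6.15×1.8 = 1.93 V.
Since V_CE = 1.93 V > V_CE(sat) ≈ 0.2 V, the transistor is in the active region as assumed.

I_C ≈ 6.2 mA, V_CE ≈ 1.9 V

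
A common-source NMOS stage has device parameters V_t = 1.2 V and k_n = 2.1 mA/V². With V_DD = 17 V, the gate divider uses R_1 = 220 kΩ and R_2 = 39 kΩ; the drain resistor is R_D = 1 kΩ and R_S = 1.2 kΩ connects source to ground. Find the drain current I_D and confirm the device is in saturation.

I_D ≈ 0.54 mA

V_G = V_DD·R_2/(R_1+R_2) = 17×39/259 = 2.56 V.
Assume saturation: I_D = (k_n/2)(V_GS − V_t)² with V_GS = V_G − I_D·R_S = 2.56 − 1.2·I_D.
Substituting gives 1.51·I_D² − 4.43·I_D + 1.94 = 0, with roots I_D = 0.537 or 2.39 mA.
The root I_D = 2.39 mA gives V_GS = -0.309 V ≤ V_t, so take I_D = 0.537 mA.
Then V_GS = 1.92 V and V_DS = V_DD − I_D(R_D+R_S) = 17 − 0.537×2.2 = 15.8 V.
Saturation requires V_DS ≥ V_GS − V_t = 0.715 V; 15.8 ≥ 0.715 ✓.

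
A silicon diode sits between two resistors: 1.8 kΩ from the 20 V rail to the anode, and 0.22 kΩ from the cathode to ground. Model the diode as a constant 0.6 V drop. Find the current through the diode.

I ≈ 9.6 mA

The two resistors are in series with the diode, so KVL gives 20 = I·1.8 + 0.6 + I·0.22.
I = (20 − 0.6) / (1.8 + 0.22) kΩ = 19.4 / 2.02 = 9.6 mA.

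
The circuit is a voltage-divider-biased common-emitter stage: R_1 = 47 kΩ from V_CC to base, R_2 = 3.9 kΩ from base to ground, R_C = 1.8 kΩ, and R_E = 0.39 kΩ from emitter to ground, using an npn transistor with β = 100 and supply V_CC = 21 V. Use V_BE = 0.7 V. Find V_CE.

Thevenize the base divider: V_Th = V_CC·R_2/(R_1+R_2) = 21×3.9/50.9 = 1.61 V, R_Th = R_1‖R_2 = 3.6 kΩ.
Base-emitter loop: V_Th = I_B·R_Th + V_BE + (β+1)I_B·R_E, so I_B = (1.61 − 0.7) / (3.6 + 101×0.39) = 0.0211 mA.
I_C = β·I_B = 100×0.0211 = 2.11 mA, and I_E = (β+1)I_B = 2.14 mA.
V_CE = V_CC − I_C·R_C − I_E·R_E = 21 − 2.11×1.8 − 2.14×0.39 = 16.4 V.
V_CE = 16.4 V > 0.2 V confirms active-region operation.

V_CE ≈ 16 V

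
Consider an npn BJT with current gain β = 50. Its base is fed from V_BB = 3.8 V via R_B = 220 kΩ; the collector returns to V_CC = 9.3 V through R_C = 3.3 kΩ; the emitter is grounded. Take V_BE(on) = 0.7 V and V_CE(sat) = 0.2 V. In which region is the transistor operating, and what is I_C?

Assume active. Base-emitter loop: I_B = (V_BB − V_BE)/R_B = (3.8 − 0.7)/220 = 0.0141 mA.
I_C = β·I_B = 50×0.0141 = 0.705 mA.
V_CE = V_CC − I_C·R_C = 9.3 − 0.705×3.3 = 6.98 V > V_CE(sat), so the active-region assumption holds.

active; I_C ≈ 0.7 mA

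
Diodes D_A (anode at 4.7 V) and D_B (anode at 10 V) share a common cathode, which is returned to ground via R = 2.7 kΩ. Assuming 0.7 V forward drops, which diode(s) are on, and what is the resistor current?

Only D_B conducts; I_R ≈ 3.4 mA

Assume both conduct. Then node N would need to be at both 4.7−0.7 = 4 V and 10−0.7 = 9.3 V, which is impossible.
Assume only D_B conducts: V_N = 10 − 0.7 = 9.3 V, so I_R = 9.3/2.7 = 3.44 mA.
Check D_A: its anode-to-cathode voltage is 4.7 − 9.3 = -4.6 V < 0.7 V, so it is off. The assumption is consistent.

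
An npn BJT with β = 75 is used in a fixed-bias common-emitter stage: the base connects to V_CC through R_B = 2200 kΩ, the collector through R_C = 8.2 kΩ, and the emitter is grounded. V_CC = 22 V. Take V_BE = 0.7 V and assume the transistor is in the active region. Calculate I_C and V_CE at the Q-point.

I_C ≈ 0.73 mA, V_CE ≈ 16 V

Base loop: V_CC = I_B·R_B + V_BE, so I_B = (22 − 0.7)/2200 kΩ = 0.00968 mA.
In the active region I_C = β·I_B = 75 × 0.00968 = 0.726 mA.
Collector loop: V_CE = V_CC − I_C·R_C = 22 − 0.726×8.2 = 16 V.
Since V_CE = 16 V > V_CE(sat) ≈ 0.2 V, the transistor is in the active region as assumed.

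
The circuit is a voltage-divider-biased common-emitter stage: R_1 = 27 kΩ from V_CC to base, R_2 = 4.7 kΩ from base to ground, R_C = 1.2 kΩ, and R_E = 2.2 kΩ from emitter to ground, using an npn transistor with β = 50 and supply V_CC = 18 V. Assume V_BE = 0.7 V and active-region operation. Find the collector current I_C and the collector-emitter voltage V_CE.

Thevenize the base divider: V_Th = V_CC·R_2/(R_1+R_2) = 18×4.7/31.7 = 2.67 V, R_Th = R_1‖R_2 = 4 kΩ.
Base-emitter loop: V_Th = I_B·R_Th + V_BE + (β+1)I_B·R_E, so I_B = (2.67 − 0.7) / (4 + 51×2.2) = 0.0169 mA.
I_C = β·I_B = 50×0.0169 = 0.847 mA, and I_E = (β+1)I_B = 0.864 mA.
V_CE = V_CC − I_C·R_C − I_E·R_E = 18 − 0.847×1.2 − 0.864×2.2 = 15.1 V.
V_CE = 15.1 V > 0.2 V confirms active-region operation.

I_C ≈ 0.85 mA, V_CE ≈ 15 V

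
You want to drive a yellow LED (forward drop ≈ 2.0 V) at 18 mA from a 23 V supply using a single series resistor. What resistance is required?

R ≈ 1.2 kΩ

The resistor drops V_S − V_D = 23 − 2.0 = 21 V at 18 mA.
R = 21 V / 18 mA = 1.17 kΩ.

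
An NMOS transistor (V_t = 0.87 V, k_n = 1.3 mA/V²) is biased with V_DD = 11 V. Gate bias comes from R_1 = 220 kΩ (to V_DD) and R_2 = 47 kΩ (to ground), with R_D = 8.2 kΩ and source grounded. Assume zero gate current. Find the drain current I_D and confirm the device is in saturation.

I_D ≈ 0.74 mA

V_G = V_DD·R_2/(R_1+R_2) = 11×47/267 = 1.94 V. With the source grounded, V_GS = V_G = 1.94 V.
Assume saturation: I_D = (k_n/2)(V_GS − V_t)² = (1.3/2)×(1.94 − 0.87)² = 0.65×1.07² = 0.739 mA.
V_DS = V_DD − I_D·R_D = 11 − 0.739×8.2 = 4.94 V.
Saturation requires V_DS ≥ V_GS − V_t = 1.07 V; 4.94 ≥ 1.07 ✓.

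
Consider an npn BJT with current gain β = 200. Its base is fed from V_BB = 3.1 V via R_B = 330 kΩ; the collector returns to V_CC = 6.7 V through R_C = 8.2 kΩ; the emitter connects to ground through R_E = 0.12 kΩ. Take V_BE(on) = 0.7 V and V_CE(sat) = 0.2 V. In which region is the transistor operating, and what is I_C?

Assume active: I_B = (3.1 − 0.7)/(330 + 201×0.12) = 0.00678 mA, I_C = β·I_B = 1.36 mA.
Then V_CE = 6.7 − 1.36×8.2 − 1.36×0.12 = -4.58 V < 0.2 V — the active assumption fails.
Re-solve with V_CE = 0.2 V. KCL at the emitter: V_E/R_E = (V_BB−0.7−V_E)/R_B + (V_CC−0.2−V_E)/R_C, giving V_E = 0.0946 V.
I_C = (V_CC − 0.2 − V_E)/R_C = (6.5 − 0.0946)/8.2 = 0.781 mA.
Check: I_B = (2.4 − 0.0946)/330 = 0.00699 mA, and β·I_B = 1.4 mA > I_C, confirming saturation.

saturation; I_C ≈ 0.78 mA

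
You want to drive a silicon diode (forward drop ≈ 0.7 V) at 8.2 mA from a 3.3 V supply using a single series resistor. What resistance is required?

R ≈ 0.32 kΩ

The resistor drops V_S − V_D = 3.3 − 0.7 = 2.6 V at 8.2 mA.
R = 2.6 V / 8.2 mA = 0.317 kΩ.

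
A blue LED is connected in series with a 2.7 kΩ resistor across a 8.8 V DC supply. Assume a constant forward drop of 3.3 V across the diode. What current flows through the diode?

I ≈ 2 mA

KVL around the loop: 8.8 = V_D + I·R = 3.3 + I × 2.7 kΩ.
So I = (8.8 − 3.3) / 2.7 kΩ = 5.5 / 2.7 = 2.04 mA.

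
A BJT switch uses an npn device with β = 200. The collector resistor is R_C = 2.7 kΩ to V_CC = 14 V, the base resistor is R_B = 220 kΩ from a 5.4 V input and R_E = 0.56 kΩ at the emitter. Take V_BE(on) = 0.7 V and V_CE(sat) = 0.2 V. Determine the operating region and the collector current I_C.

active; I_C ≈ 2.8 mA

Assume active. Base-emitter loop: I_B = (V_BB − V_BE)/(R_B + (β+1)R_E) = (5.4 − 0.7)/(220 + 201×0.56) = 0.0141 mA.
I_C = β·I_B = 200×0.0141 = 2.83 mA.
V_CE = V_CC − I_C·R_C − I_E·R_E = 14 − 2.83×2.7 − 2.84×0.56 = 4.78 V > V_CE(sat), so the active-region assumption holds.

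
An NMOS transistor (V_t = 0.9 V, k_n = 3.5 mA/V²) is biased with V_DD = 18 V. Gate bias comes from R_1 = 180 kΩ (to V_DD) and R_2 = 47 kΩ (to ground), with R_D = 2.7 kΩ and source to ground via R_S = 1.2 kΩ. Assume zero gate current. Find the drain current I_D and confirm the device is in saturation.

I_D ≈ 1.6 mA

V_G = V_DD·R_2/(R_1+R_2) = 18×47/227 = 3.73 V.
Assume saturation: I_D = (k_n/2)(V_GS − V_t)² with V_GS = V_G − I_D·R_S = 3.73 − 1.2·I_D.
Substituting gives 2.52·I_D² − 12.9·I_D + 14 = 0, with roots I_D = 1.57 or 3.54 mA.
The root I_D = 3.54 mA gives V_GS = -0.523 V ≤ V_t, so take I_D = 1.57 mA.
Then V_GS = 1.85 V and V_DS = V_DD − I_D(R_D+R_S) = 18 − 1.57×3.9 = 11.9 V.
Saturation requires V_DS ≥ V_GS − V_t = 0.946 V; 11.9 ≥ 0.946 ✓.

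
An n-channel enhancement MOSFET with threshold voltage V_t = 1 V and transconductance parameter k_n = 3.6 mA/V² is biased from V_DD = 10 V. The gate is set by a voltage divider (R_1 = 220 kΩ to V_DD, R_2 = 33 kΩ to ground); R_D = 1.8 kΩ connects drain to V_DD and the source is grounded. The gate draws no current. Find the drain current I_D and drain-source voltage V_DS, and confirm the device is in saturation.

V_G = V_DD·R_2/(R_1+R_2) = 10×33/253 = 1.3 V. With the source grounded, V_GS = V_G = 1.3 V.
Assume saturation: I_D = (k_n/2)(V_GS − V_t)² = (3.6/2)×(1.3 − 1)² = 1.8×0.304² = 0.167 mA.
V_DS = V_DD − I_D·R_D = 10 − 0.167×1.8 = 9.7 V.
Saturation requires V_DS ≥ V_GS − V_t = 0.304 V; 9.7 ≥ 0.304 ✓.

I_D ≈ 0.17 mA, V_DS ≈ 9.7 V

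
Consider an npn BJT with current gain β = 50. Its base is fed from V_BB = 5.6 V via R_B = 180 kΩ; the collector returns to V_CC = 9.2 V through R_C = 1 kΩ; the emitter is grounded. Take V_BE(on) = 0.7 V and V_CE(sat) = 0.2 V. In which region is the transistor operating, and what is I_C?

Assume active. Base-emitter loop: I_B = (V_BB − V_BE)/R_B = (5.6 − 0.7)/180 = 0.0272 mA.
I_C = β·I_B = 50×0.0272 = 1.36 mA.
V_CE = V_CC − I_C·R_C = 9.2 − 1.36×1 = 7.84 V > V_CE(sat), so the active-region assumption holds.

active; I_C ≈ 1.4 mA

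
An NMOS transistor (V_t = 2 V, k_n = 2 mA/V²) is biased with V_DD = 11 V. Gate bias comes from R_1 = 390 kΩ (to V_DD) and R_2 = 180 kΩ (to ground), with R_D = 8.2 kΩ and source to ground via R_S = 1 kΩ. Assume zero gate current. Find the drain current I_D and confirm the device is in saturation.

I_D ≈ 0.66 mA

V_G = V_DD·R_2/(R_1+R_2) = 11×180/570 = 3.47 V.
Assume saturation: I_D = (k_n/2)(V_GS − V_t)² with V_GS = V_G − I_D·R_S = 3.47 − 1·I_D.
Substituting gives 1·I_D² − 3.95·I_D + 2.17 = 0, with roots I_D = 0.661 or 3.29 mA.
The root I_D = 3.29 mA gives V_GS = 0.187 V ≤ V_t, so take I_D = 0.661 mA.
Then V_GS = 2.81 V and V_DS = V_DD − I_D(R_D+R_S) = 11 − 0.661×9.2 = 4.92 V.
Saturation requires V_DS ≥ V_GS − V_t = 0.813 V; 4.92 ≥ 0.813 ✓.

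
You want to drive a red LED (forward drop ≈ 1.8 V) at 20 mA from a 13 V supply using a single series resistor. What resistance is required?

R ≈ 0.56 kΩ

The resistor drops V_S − V_D = 13 − 1.8 = 11.2 V at 20 mA.
R = 11.2 V / 20 mA = 0.56 kΩ.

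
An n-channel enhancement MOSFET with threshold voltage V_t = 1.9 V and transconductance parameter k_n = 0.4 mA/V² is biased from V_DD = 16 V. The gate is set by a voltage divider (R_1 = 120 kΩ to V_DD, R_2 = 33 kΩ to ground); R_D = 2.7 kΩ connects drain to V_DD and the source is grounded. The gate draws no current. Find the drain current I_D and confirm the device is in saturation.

I_D ≈ 0.48 mA

V_G = V_DD·R_2/(R_1+R_2) = 16×33/153 = 3.45 V. With the source grounded, V_GS = V_G = 3.45 V.
Assume saturation: I_D = (k_n/2)(V_GS − V_t)² = (0.4/2)×(3.45 − 1.9)² = 0.2×1.55² = 0.481 mA.
V_DS = V_DD − I_D·R_D = 16 − 0.481×2.7 = 14.7 V.
Saturation requires V_DS ≥ V_GS − V_t = 1.55 V; 14.7 ≥ 1.55 ✓.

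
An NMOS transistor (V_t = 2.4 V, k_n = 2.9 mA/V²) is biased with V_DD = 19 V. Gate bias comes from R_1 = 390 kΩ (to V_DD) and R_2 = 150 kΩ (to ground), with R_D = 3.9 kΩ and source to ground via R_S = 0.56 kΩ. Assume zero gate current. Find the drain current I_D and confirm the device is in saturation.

I_D ≈ 2.7 mA

V_G = V_DD·R_2/(R_1+R_2) = 19×150/540 = 5.28 V.
Assume saturation: I_D = (k_n/2)(V_GS − V_t)² with V_GS = V_G − I_D·R_S = 5.28 − 0.56·I_D.
Substituting gives 0.455·I_D² − 5.67·I_D + 12 = 0, with roots I_D = 2.7 or 9.78 mA.
The root I_D = 9.78 mA gives V_GS = -0.196 V ≤ V_t, so take I_D = 2.7 mA.
Then V_GS = 3.76 V and V_DS = V_DD − I_D(R_D+R_S) = 19 − 2.7×4.46 = 6.95 V.
Saturation requires V_DS ≥ V_GS − V_t = 1.36 V; 6.95 ≥ 1.36 ✓.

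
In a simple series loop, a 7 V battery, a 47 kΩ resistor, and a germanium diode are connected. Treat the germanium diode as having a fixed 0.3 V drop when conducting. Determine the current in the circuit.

I ≈ 0.14 mA

KVL around the loop: 7 = V_D + I·R = 0.3 + I × 47 kΩ.
So I = (7 − 0.3) / 47 kΩ = 6.7 / 47 = 0.143 mA.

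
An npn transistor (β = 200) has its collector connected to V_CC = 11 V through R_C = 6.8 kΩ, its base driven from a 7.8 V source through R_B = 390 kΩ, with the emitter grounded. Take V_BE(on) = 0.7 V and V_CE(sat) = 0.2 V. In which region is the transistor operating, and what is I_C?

saturation; I_C ≈ 1.6 mA

Assume active: I_B = (7.8 − 0.7)/390 = 0.0182 mA, giving I_C = β·I_B = 3.64 mA.
But then V_CE = 11 − 3.64×6.8 = -13.8 V < V_CE(sat) = 0.2 V — impossible in the active region.
So the transistor is saturated. With V_CE = 0.2 V, I_C = (V_CC − 0.2)/R_C = 10.8/6.8 = 1.59 mA.
Check: β·I_B = 3.64 mA > I_C = 1.59 mA, confirming saturation.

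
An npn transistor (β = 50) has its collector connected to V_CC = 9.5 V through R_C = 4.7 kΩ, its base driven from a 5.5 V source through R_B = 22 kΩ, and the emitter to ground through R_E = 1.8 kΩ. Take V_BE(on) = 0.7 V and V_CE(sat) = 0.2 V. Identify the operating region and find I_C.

saturation; I_C ≈ 1.4 mA

Assume active: I_B = (5.5 − 0.7)/(22 + 51×1.8) = 0.0422 mA, I_C = β·I_B = 2.11 mA.
Then V_CE = 9.5 − 2.11×4.7 − 2.15×1.8 = -4.28 V < 0.2 V — the active assumption fails.
Re-solve with V_CE = 0.2 V. KCL at the emitter: V_E/R_E = (V_BB−0.7−V_E)/R_B + (V_CC−0.2−V_E)/R_C, giving V_E = 2.7 V.
I_C = (V_CC − 0.2 − V_E)/R_C = (9.3 − 2.7)/4.7 = 1.4 mA.
Check: I_B = (4.8 − 2.7)/22 = 0.0955 mA, and β·I_B = 4.77 mA > I_C, confirming saturation.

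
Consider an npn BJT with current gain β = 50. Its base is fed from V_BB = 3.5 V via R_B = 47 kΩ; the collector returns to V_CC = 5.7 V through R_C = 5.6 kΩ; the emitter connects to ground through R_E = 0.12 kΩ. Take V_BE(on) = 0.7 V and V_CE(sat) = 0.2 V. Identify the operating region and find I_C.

Assume active: I_B = (3.5 − 0.7)/(47 + 51×0.12) = 0.0527 mA, I_C = β·I_B = 2.64 mA.
Then V_CE = 5.7 − 2.64×5.6 − 2.69×0.12 = -9.38 V < 0.2 V — the active assumption fails.
Re-solve with V_CE = 0.2 V. KCL at the emitter: V_E/R_E = (V_BB−0.7−V_E)/R_B + (V_CC−0.2−V_E)/R_C, giving V_E = 0.122 V.
I_C = (V_CC − 0.2 − V_E)/R_C = (5.5 − 0.122)/5.6 = 0.96 mA.
Check: I_B = (2.8 − 0.122)/47 = 0.057 mA, and β·I_B = 2.85 mA > I_C, confirming saturation.

saturation; I_C ≈ 0.96 mA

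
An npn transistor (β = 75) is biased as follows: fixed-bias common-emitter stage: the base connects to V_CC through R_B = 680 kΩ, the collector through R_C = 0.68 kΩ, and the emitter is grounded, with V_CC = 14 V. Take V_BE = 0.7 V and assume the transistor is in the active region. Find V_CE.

Base loop: V_CC = I_B·R_B + V_BE, so I_B = (14 − 0.7)/680 kΩ = 0.0196 mA.
In the active region I_C = β·I_B = 75 × 0.0196 = 1.47 mA.
Collector loop: V_CE = V_CC − I_C·R_C = 14 − 1.47×0.68 = 13 V.
Since V_CE = 13 V > V_CE(sat) ≈ 0.2 V, the transistor is in the active region as assumed.

V_CE ≈ 13 V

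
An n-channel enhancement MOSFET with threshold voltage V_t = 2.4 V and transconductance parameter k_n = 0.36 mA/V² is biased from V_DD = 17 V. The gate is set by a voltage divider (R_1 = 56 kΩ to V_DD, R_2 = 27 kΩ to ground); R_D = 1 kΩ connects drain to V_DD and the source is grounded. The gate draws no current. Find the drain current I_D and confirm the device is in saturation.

V_G = V_DD·R_2/(R_1+R_2) = 17×27/83 = 5.53 V. With the source grounded, V_GS = V_G = 5.53 V.
Assume saturation: I_D = (k_n/2)(V_GS − V_t)² = (0.36/2)×(5.53 − 2.4)² = 0.18×3.13² = 1.76 mA.
V_DS = V_DD − I_D·R_D = 17 − 1.76×1 = 15.2 V.
Saturation requires V_DS ≥ V_GS − V_t = 3.13 V; 15.2 ≥ 3.13 ✓.

I_D ≈ 1.8 mA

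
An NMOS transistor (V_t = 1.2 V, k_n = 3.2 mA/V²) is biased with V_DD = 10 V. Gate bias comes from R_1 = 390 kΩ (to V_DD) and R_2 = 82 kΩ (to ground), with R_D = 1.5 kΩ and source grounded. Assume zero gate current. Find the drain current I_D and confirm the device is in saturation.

I_D ≈ 0.46 mA

V_G = V_DD·R_2/(R_1+R_2) = 10×82/472 = 1.74 V. With the source grounded, V_GS = V_G = 1.74 V.
Assume saturation: I_D = (k_n/2)(V_GS − V_t)² = (3.2/2)×(1.74 − 1.2)² = 1.6×0.537² = 0.462 mA.
V_DS = V_DD − I_D·R_D = 10 − 0.462×1.5 = 9.31 V.
Saturation requires V_DS ≥ V_GS − V_t = 0.537 V; 9.31 ≥ 0.537 ✓.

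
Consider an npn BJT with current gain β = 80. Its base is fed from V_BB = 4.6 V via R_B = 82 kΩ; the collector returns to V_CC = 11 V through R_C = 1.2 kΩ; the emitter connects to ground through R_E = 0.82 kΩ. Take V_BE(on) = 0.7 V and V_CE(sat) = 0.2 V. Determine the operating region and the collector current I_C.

Assume active. Base-emitter loop: I_B = (V_BB − V_BE)/(R_B + (β+1)R_E) = (4.6 − 0.7)/(82 + 81×0.82) = 0.0263 mA.
I_C = β·I_B = 80×0.0263 = 2.1 mA.
V_CE = V_CC − I_C·R_C − I_E·R_E = 11 − 2.1×1.2 − 2.13×0.82 = 6.73 V > V_CE(sat), so the active-region assumption holds.

active; I_C ≈ 2.1 mA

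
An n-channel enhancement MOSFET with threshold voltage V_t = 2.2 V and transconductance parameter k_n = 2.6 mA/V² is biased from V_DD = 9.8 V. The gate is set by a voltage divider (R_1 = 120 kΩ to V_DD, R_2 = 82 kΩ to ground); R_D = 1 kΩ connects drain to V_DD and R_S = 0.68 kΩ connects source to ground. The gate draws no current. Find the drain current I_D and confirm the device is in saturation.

I_D ≈ 1.2 mA

V_G = V_DD·R_2/(R_1+R_2) = 9.8×82/202 = 3.98 V.
Assume saturation: I_D = (k_n/2)(V_GS − V_t)² with V_GS = V_G − I_D·R_S = 3.98 − 0.68·I_D.
Substituting gives 0.601·I_D² − 4.14·I_D + 4.11 = 0, with roots I_D = 1.2 or 5.69 mA.
The root I_D = 5.69 mA gives V_GS = 0.107 V ≤ V_t, so take I_D = 1.2 mA.
Then V_GS = 3.16 V and V_DS = V_DD − I_D(R_D+R_S) = 9.8 − 1.2×1.68 = 7.78 V.
Saturation requires V_DS ≥ V_GS − V_t = 0.961 V; 7.78 ≥ 0.961 ✓.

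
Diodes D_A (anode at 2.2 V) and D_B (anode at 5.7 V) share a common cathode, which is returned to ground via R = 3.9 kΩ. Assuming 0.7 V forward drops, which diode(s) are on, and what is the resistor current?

Only D_B conducts; I_R ≈ 1.3 mA

Assume both conduct. Then node N would need to be at both 2.2−0.7 = 1.5 V and 5.7−0.7 = 5 V, which is impossible.
Assume only D_B conducts: V_N = 5.7 − 0.7 = 5 V, so I_R = 5/3.9 = 1.28 mA.
Check D_A: its anode-to-cathode voltage is 2.2 − 5 = -2.8 V < 0.7 V, so it is off. The assumption is consistent.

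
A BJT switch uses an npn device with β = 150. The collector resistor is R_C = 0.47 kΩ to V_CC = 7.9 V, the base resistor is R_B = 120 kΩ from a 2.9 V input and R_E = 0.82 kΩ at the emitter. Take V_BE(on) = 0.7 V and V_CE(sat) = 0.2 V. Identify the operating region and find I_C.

Assume active. Base-emitter loop: I_B = (V_BB − V_BE)/(R_B + (β+1)R_E) = (2.9 − 0.7)/(120 + 151×0.82) = 0.00902 mA.
I_C = β·I_B = 150×0.00902 = 1.35 mA.
V_CE = V_CC − I_C·R_C − I_E·R_E = 7.9 − 1.35×0.47 − 1.36×0.82 = 6.15 V > V_CE(sat), so the active-region assumption holds.

active; I_C ≈ 1.4 mA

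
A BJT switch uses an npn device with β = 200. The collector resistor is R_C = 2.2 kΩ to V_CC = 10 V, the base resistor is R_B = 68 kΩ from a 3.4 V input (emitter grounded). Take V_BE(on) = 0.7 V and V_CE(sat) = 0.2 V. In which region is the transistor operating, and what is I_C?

saturation; I_C ≈ 4.5 mA

Assume active: I_B = (3.4 − 0.7)/68 = 0.0397 mA, giving I_C = β·I_B = 7.94 mA.
But then V_CE = 10 − 7.94×2.2 = -7.47 V < V_CE(sat) = 0.2 V — impossible in the active region.
So the transistor is saturated. With V_CE = 0.2 V, I_C = (V_CC − 0.2)/R_C = 9.8/2.2 = 4.45 mA.
Check: β·I_B = 7.94 mA > I_C = 4.45 mA, confirming saturation.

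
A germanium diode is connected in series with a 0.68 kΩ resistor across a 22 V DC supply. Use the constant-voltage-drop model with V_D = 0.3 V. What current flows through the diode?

I ≈ 32 mA

KVL around the loop: 22 = V_D + I·R = 0.3 + I × 0.68 kΩ.
So I = (22 − 0.3) / 0.68 kΩ = 21.7 / 0.68 = 31.9 mA.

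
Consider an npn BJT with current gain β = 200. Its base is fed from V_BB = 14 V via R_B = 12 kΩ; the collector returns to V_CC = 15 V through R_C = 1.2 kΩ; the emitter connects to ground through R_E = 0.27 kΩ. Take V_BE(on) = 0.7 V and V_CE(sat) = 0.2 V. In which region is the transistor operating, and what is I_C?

Assume active: I_B = (14 − 0.7)/(12 + 201×0.27) = 0.201 mA, I_C = β·I_B = 40.1 mA.
Then V_CE = 15 − 40.1×1.2 − 40.3×0.27 = -44.1 V < 0.2 V — the active assumption fails.
Re-solve with V_CE = 0.2 V. KCL at the emitter: V_E/R_E = (V_BB−0.7−V_E)/R_B + (V_CC−0.2−V_E)/R_C, giving V_E = 2.91 V.
I_C = (V_CC − 0.2 − V_E)/R_C = (14.8 − 2.91)/1.2 = 9.91 mA.
Check: I_B = (13.3 − 2.91)/12 = 0.866 mA, and β·I_B = 173 mA > I_C, confirming saturation.

saturation; I_C ≈ 9.9 mA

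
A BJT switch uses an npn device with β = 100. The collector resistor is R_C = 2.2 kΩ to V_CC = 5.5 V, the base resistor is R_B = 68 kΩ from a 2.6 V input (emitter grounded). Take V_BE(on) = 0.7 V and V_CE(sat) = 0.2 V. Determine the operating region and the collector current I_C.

Assume active: I_B = (2.6 − 0.7)/68 = 0.0279 mA, giving I_C = β·I_B = 2.79 mA.
But then V_CE = 5.5 − 2.79×2.2 = -0.647 V < V_CE(sat) = 0.2 V — impossible in the active region.
So the transistor is saturated. With V_CE = 0.2 V, I_C = (V_CC − 0.2)/R_C = 5.3/2.2 = 2.41 mA.
Check: β·I_B = 2.79 mA > I_C = 2.41 mA, confirming saturation.

saturation; I_C ≈ 2.4 mA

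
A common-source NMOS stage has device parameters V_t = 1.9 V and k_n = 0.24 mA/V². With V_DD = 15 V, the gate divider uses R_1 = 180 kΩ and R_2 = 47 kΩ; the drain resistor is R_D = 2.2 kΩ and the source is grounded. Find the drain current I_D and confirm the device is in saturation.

I_D ≈ 0.17 mA

V_G = V_DD·R_2/(R_1+R_2) = 15×47/227 = 3.11 V. With the source grounded, V_GS = V_G = 3.11 V.
Assume saturation: I_D = (k_n/2)(V_GS − V_t)² = (0.24/2)×(3.11 − 1.9)² = 0.12×1.21² = 0.174 mA.
V_DS = V_DD − I_D·R_D = 15 − 0.174×2.2 = 14.6 V.
Saturation requires V_DS ≥ V_GS − V_t = 1.21 V; 14.6 ≥ 1.21 ✓.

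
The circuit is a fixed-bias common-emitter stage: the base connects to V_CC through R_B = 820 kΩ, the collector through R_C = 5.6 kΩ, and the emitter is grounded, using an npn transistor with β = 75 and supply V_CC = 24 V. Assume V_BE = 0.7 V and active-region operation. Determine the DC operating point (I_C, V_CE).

Base loop: V_CC = I_B·R_B + V_BE, so I_B = (24 − 0.7)/820 kΩ = 0.0284 mA.
In the active region I_C = β·I_B = 75 × 0.0284 = 2.13 mA.
Collector loop: V_CE = V_CC − I_C·R_C = 24 − 2.13×5.6 = 12.1 V.
Since V_CE = 12.1 V > V_CE(sat) ≈ 0.2 V, the transistor is in the active region as assumed.

I_C ≈ 2.1 mA, V_CE ≈ 12 V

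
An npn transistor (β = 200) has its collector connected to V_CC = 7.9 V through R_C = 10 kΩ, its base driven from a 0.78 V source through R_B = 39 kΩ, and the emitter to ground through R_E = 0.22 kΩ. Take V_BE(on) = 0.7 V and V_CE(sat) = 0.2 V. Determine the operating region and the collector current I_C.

active; I_C ≈ 0.19 mA

Assume active. Base-emitter loop: I_B = (V_BB − V_BE)/(R_B + (β+1)R_E) = (0.78 − 0.7)/(39 + 201×0.22) = 0.000961 mA.
I_C = β·I_B = 200×0.000961 = 0.192 mA.
V_CE = V_CC − I_C·R_C − I_E·R_E = 7.9 − 0.192×10 − 0.193×0.22 = 5.93 V > V_CE(sat), so the active-region assumption holds.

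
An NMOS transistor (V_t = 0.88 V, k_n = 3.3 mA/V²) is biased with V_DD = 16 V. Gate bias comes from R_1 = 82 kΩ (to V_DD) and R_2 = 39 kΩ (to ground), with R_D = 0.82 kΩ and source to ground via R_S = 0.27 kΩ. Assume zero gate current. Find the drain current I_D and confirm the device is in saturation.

I_D ≈ 7.8 mA

V_G = V_DD·R_2/(R_1+R_2) = 16×39/121 = 5.16 V.
Assume saturation: I_D = (k_n/2)(V_GS − V_t)² with V_GS = V_G − I_D·R_S = 5.16 − 0.27·I_D.
Substituting gives 0.12·I_D² − 4.81·I_D + 30.2 = 0, with roots I_D = 7.79 or 32.2 mA.
The root I_D = 32.2 mA gives V_GS = -3.54 V ≤ V_t, so take I_D = 7.79 mA.
Then V_GS = 3.05 V and V_DS = V_DD − I_D(R_D+R_S) = 16 − 7.79×1.09 = 7.51 V.
Saturation requires V_DS ≥ V_GS − V_t = 2.17 V; 7.51 ≥ 2.17 ✓.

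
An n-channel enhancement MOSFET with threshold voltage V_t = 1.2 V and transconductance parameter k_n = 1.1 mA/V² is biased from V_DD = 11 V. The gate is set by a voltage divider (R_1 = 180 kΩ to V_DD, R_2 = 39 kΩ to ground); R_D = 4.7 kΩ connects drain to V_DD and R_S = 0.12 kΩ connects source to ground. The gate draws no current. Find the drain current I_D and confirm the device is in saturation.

V_G = V_DD·R_2/(R_1+R_2) = 11×39/219 = 1.96 V.
Assume saturation: I_D = (k_n/2)(V_GS − V_t)² with V_GS = V_G − I_D·R_S = 1.96 − 0.12·I_D.
Substituting gives 0.00792·I_D² − 1.1·I_D + 0.317 = 0, with roots I_D = 0.289 or 139 mA.
The root I_D = 139 mA gives V_GS = -14.7 V ≤ V_t, so take I_D = 0.289 mA.
Then V_GS = 1.92 V and V_DS = V_DD − I_D(R_D+R_S) = 11 − 0.289×4.82 = 9.61 V.
Saturation requires V_DS ≥ V_GS − V_t = 0.724 V; 9.61 ≥ 0.724 ✓.

I_D ≈ 0.29 mA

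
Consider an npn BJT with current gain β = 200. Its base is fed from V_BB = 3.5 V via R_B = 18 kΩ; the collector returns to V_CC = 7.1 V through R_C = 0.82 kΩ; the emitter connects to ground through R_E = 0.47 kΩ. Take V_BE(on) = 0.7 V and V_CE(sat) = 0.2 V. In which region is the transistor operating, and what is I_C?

active; I_C ≈ 5 mA

Assume active. Base-emitter loop: I_B = (V_BB − V_BE)/(R_B + (β+1)R_E) = (3.5 − 0.7)/(18 + 201×0.47) = 0.0249 mA.
I_C = β·I_B = 200×0.0249 = 4.98 mA.
V_CE = V_CC − I_C·R_C − I_E·R_E = 7.1 − 4.98×0.82 − 5×0.47 = 0.665 V > V_CE(sat), so the active-region assumption holds.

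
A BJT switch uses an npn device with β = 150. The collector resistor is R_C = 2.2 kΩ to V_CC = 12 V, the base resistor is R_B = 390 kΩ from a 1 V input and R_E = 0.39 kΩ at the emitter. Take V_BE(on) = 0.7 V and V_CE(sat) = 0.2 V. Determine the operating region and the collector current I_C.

active; I_C ≈ 0.1 mA

Assume active. Base-emitter loop: I_B = (V_BB − V_BE)/(R_B + (β+1)R_E) = (1 − 0.7)/(390 + 151×0.39) = 0.000668 mA.
I_C = β·I_B = 150×0.000668 = 0.1 mA.
V_CE = V_CC − I_C·R_C − I_E·R_E = 12 − 0.1×2.2 − 0.101×0.39 = 11.7 V > V_CE(sat), so the active-region assumption holds.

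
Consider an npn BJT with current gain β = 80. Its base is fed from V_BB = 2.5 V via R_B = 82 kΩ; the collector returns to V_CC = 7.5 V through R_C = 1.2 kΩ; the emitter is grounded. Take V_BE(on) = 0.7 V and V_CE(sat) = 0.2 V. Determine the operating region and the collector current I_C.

active; I_C ≈ 1.8 mA

Assume active. Base-emitter loop: I_B = (V_BB − V_BE)/R_B = (2.5 − 0.7)/82 = 0.022 mA.
I_C = β·I_B = 80×0.022 = 1.76 mA.
V_CE = V_CC − I_C·R_C = 7.5 − 1.76×1.2 = 5.39 V > V_CE(sat), so the active-region assumption holds.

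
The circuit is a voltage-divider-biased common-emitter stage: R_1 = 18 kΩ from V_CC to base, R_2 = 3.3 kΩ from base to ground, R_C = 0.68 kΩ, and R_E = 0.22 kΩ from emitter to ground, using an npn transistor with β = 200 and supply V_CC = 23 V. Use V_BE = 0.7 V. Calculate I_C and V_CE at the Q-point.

Thevenize the base divider: V_Th = V_CC·R_2/(R_1+R_2) = 23×3.3/21.3 = 3.56 V, R_Th = R_1‖R_2 = 2.79 kΩ.
Base-emitter loop: V_Th = I_B·R_Th + V_BE + (β+1)I_B·R_E, so I_B = (3.56 − 0.7) / (2.79 + 201×0.22) = 0.0609 mA.
I_C = β·I_B = 200×0.0609 = 12.2 mA, and I_E = (β+1)I_B = 12.2 mA.
V_CE = V_CC − I_C·R_C − I_E·R_E = 23 − 12.2×0.68 − 12.2×0.22 = 12 V.
V_CE = 12 V > 0.2 V confirms active-region operation.

I_C ≈ 12 mA, V_CE ≈ 12 V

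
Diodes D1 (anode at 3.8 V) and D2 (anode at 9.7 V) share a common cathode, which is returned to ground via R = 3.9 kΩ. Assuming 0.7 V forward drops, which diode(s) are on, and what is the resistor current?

Assume both conduct. Then node N would need to be at both 3.8−0.7 = 3.1 V and 9.7−0.7 = 9 V, which is impossible.
Assume only D2 conducts: V_N = 9.7 − 0.7 = 9 V, so I_R = 9/3.9 = 2.31 mA.
Check D1: its anode-to-cathode voltage is 3.8 − 9 = -5.2 V < 0.7 V, so it is off. The assumption is consistent.

Only D2 conducts; I_R ≈ 2.3 mA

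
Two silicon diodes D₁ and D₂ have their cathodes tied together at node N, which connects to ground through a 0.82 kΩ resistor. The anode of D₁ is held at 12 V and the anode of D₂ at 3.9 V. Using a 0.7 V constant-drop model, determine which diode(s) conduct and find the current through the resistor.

Assume both conduct. Then node N would need to be at both 12−0.7 = 11.3 V and 3.9−0.7 = 3.2 V, which is impossible.
Assume only D₁ conducts: V_N = 12 − 0.7 = 11.3 V, so I_R = 11.3/0.82 = 13.8 mA.
Check D₂: its anode-to-cathode voltage is 3.9 − 11.3 = -7.4 V < 0.7 V, so it is off. The assumption is consistent.

Only D₁ conducts; I_R ≈ 14 mA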